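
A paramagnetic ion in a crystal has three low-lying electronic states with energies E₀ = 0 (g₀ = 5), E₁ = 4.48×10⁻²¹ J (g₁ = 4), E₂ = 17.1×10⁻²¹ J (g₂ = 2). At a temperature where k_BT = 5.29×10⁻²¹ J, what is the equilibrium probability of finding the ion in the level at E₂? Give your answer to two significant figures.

0.012

Eᵢ/kT = 0, 0.8469, 3.233.
Z = Σ gᵢe^(−Eᵢ/kT) = 5·e^(−0) + 4·e^(−0.8469) + 2·e^(−3.233) = 5.000 + 1.715 + 0.07888 = 6.794.
P₂ = g₂ e^(−E₂/kT) / Z = 0.07888/6.794 = 0.012.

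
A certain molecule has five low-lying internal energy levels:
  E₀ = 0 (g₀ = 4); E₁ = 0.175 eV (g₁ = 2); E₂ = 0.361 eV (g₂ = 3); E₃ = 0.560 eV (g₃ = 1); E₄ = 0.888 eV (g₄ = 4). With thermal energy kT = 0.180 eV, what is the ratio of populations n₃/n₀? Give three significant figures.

0.0111

n₃/n₀ = (g₃/g₀) exp[−(E₃−E₀)/kT] = (1/4) × exp(−(0.560 eV)/(0.180 eV)) = (1/4) × exp(-3.1111) = 0.0111.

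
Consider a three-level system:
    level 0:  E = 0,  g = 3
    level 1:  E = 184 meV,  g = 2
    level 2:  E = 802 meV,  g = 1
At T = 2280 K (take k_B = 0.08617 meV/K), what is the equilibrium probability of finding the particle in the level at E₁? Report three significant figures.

0.206

k_BT = 0.08617 × 2280 K = 196.47 meV.
Eᵢ/kT = 0, 0.93653, 4.0820.
Z = Σ gᵢe^(−Eᵢ/kT) = 3·e^(−0) + 2·e^(−0.93653) + 1·e^(−4.0820) = 3.0000 + 0.78397 + 0.016874 = 3.8008.
P₁ = g₁ e^(−E₁/kT) / Z = 0.78397/3.8008 = 0.206.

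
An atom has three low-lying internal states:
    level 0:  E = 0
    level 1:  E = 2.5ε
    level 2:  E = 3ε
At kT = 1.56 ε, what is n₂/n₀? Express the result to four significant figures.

n₂/n₀ = exp[−(E₂−E₀)/kT] = exp(−(3ε)/(1.56ε)) = exp(-1.92308) = 0.1462.

0.1462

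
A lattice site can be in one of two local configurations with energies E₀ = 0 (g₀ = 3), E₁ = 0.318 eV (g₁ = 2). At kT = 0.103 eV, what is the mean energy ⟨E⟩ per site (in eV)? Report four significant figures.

Eᵢ/kT = 0, 3.08738.
Z = Σ gᵢe^(−Eᵢ/kT) = 3·e^(−0) + 2·e^(−3.08738) = 3.00000 + 0.0912427 = 3.09124.
⟨E⟩ = Σ Eᵢ gᵢe^(−Eᵢ/kT) / Z = (0·3.00000 + 0.318·0.0912427) / 3.09124 = 0.009386 eV.

0.009386 eV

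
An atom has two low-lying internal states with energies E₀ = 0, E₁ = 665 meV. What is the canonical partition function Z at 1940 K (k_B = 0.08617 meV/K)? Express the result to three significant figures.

k_BT = 0.08617 × 1940 K = 167.17 meV.
Eᵢ/kT = 0, 3.9780.
Z = Σ e^(−Eᵢ/kT) = e^(−0) + e^(−3.9780) = 1.0000 + 0.018723 = 1.0187.

Z = 1.02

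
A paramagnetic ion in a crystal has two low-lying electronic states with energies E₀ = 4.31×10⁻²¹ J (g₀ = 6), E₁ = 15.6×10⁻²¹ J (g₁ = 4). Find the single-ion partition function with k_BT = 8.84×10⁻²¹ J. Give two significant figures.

Z = 4.4

Eᵢ/kT = 0.4876, 1.765.
Z = Σ gᵢe^(−Eᵢ/kT) = 6·e^(−0.4876) + 4·e^(−1.765) = 3.685 + 0.6847 = 4.370.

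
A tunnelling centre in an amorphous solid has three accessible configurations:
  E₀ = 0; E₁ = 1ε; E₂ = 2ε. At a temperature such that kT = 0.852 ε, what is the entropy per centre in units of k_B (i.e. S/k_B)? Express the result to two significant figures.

0.76

Eᵢ/kT = 0, 1.174, 2.347.
Z = Σ e^(−Eᵢ/kT) = e^(−0) + e^(−1.174) + e^(−2.347) = 1.000 + 0.3091 + 0.09566 = 1.405.
⟨E⟩ = Σ EᵢPᵢ = 0.3562 ε.
S/k_B = ln Z + ⟨E⟩/kT = ln(1.405) + 0.3562/0.852 = 0.3400 + 0.4181 = 0.76.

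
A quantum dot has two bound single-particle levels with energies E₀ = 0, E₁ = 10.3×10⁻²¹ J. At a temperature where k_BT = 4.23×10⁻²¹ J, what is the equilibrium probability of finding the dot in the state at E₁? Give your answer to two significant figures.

Eᵢ/kT = 0, 2.435.
Z = Σ e^(−Eᵢ/kT) = e^(−0) + e^(−2.435) = 1.000 + 0.08760 = 1.088.
P₁ = e^(−E₁/kT) / Z = 0.08760/1.088 = 0.081.

0.081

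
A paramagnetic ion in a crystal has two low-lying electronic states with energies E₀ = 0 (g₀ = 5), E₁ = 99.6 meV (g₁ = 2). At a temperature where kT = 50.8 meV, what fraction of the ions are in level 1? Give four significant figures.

0.05331

Eᵢ/kT = 0, 1.96063.
Z = Σ gᵢe^(−Eᵢ/kT) = 5·e^(−0) + 2·e^(−1.96063) = 5.00000 + 0.281539 = 5.28154.
P₁ = g₁ e^(−E₁/kT) / Z = 0.281539/5.28154 = 0.05331.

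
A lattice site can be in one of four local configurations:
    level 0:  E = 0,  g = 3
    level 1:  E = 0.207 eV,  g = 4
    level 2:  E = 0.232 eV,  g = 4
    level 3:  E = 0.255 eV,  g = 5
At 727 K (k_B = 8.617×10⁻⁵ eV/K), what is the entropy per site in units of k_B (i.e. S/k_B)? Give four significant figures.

1.563

k_BT = 8.617×10⁻⁵ × 727 K = 0.0626456 eV.
Eᵢ/kT = 0, 3.30430, 3.70337, 4.07052.
Z = Σ gᵢe^(−Eᵢ/kT) = 3·e^(−0) + 4·e^(−3.30430) + 4·e^(−3.70337) + 5·e^(−4.07052) = 3.00000 + 0.146900 + 0.0985614 + 0.0853426 = 3.33080.
⟨E⟩ = Σ EᵢPᵢ = 0.0225282 eV.
S/k_B = ln Z + ⟨E⟩/kT = ln(3.33080) + 0.0225282/0.0626456 = 1.20321 + 0.359613 = 1.563.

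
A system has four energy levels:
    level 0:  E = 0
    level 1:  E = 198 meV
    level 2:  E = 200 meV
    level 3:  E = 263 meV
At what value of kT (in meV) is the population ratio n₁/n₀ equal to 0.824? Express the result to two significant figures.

n₁/n₀ = exp[−(E₁−E₀)/kT] = 0.824.
⇒ (E₁−E₀)/kT = ln(1/0.824) = ln(1.214) = 0.1939.
kT = 198 meV / 0.1939 = 1000 meV.

1000 meV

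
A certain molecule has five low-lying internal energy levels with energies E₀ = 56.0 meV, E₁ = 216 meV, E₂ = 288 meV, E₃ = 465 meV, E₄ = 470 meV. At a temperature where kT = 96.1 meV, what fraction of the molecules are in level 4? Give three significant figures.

Eᵢ/kT = 0.58273, 2.2477, 2.9969, 4.8387, 4.8907.
Z = Σ e^(−Eᵢ/kT) = e^(−0.58273) + e^(−2.2477) + e^(−2.9969) + e^(−4.8387) + e^(−4.8907) = 0.55837 + 0.10564 + 0.049942 + 0.0079173 + 0.0075162 = 0.72939.
P₄ = e^(−E₄/kT) / Z = 0.0075162/0.72939 = 0.0103.

0.0103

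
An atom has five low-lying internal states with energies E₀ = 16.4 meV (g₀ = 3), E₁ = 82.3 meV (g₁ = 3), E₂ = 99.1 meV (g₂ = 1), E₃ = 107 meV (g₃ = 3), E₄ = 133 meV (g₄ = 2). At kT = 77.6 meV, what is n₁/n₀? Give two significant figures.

n₁/n₀ = (g₁/g₀) exp[−(E₁−E₀)/kT] = (3/3) × exp(−(65.9 meV)/(77.6 meV)) = (3/3) × exp(-0.8492) = 0.43.

0.43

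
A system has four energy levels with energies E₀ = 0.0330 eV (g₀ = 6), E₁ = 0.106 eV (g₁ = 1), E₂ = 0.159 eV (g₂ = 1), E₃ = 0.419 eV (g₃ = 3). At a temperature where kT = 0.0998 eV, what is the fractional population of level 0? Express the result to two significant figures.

0.88

Eᵢ/kT = 0.3307, 1.062, 1.593, 4.198.
Z = Σ gᵢe^(−Eᵢ/kT) = 6·e^(−0.3307) + 1·e^(−1.062) + 1·e^(−1.593) + 3·e^(−4.198) = 4.311 + 0.3458 + 0.2033 + 0.04508 = 4.905.
P₀ = g₀ e^(−E₀/kT) / Z = 4.311/4.905 = 0.88.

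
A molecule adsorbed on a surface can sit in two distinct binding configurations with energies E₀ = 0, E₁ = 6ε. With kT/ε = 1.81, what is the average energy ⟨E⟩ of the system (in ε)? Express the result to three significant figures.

0.210 ε

Eᵢ/kT = 0, 3.3149.
Z = Σ e^(−Eᵢ/kT) = e^(−0) + e^(−3.3149) = 1.0000 + 0.036338 = 1.0363.
⟨E⟩ = Σ Eᵢ e^(−Eᵢ/kT) / Z = (0·1.0000 + 6·0.036338) / 1.0363 = 0.210 ε.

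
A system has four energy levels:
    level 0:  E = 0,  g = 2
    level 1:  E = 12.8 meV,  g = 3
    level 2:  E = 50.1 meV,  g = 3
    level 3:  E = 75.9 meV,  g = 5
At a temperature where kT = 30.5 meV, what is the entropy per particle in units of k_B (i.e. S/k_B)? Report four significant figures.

2.169

Eᵢ/kT = 0, 0.419672, 1.64262, 2.48852.
Z = Σ gᵢe^(−Eᵢ/kT) = 2·e^(−0) + 3·e^(−0.419672) + 3·e^(−1.64262) + 5·e^(−2.48852) = 2.00000 + 1.97179 + 0.580417 + 0.415164 = 4.96737.
⟨E⟩ = Σ EᵢPᵢ = 17.2785 meV.
S/k_B = ln Z + ⟨E⟩/kT = ln(4.96737) + 17.2785/30.5 = 1.60289 + 0.566508 = 2.169.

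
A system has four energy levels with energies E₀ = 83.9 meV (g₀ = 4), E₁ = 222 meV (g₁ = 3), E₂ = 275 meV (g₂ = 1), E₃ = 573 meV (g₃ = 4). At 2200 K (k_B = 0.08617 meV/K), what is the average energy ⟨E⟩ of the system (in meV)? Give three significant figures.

152 meV

k_BT = 0.08617 × 2200 K = 189.57 meV.
Eᵢ/kT = 0.44258, 1.1711, 1.4507, 3.0226.
Z = Σ gᵢe^(−Eᵢ/kT) = 4·e^(−0.44258) + 3·e^(−1.1711) + 1·e^(−1.4507) + 4·e^(−3.0226) = 2.5695 + 0.93008 + 0.23441 + 0.19470 = 3.9287.
⟨E⟩ = Σ Eᵢ gᵢe^(−Eᵢ/kT) / Z = (83.9·2.5695 + 222·0.93008 + 275·0.23441 + 573·0.19470) / 3.9287 = 152 meV.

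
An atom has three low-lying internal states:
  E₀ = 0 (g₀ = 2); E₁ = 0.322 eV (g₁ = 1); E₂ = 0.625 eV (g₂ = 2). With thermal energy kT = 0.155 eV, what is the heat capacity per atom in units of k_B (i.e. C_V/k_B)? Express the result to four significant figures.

Eᵢ/kT = 0, 2.07742, 4.03226.
Z = Σ gᵢe^(−Eᵢ/kT) = 2·e^(−0) + 1·e^(−2.07742) + 2·e^(−4.03226) = 2.00000 + 0.125253 + 0.0354684 = 2.16072.
⟨E⟩ = 0.0289252 eV, ⟨E²⟩ = 0.0124225 eV².
C_V/k_B = (⟨E²⟩ − ⟨E⟩²)/(kT)² = (0.0124225 − 0.000836667)/0.0240250 = 0.4822.

0.4822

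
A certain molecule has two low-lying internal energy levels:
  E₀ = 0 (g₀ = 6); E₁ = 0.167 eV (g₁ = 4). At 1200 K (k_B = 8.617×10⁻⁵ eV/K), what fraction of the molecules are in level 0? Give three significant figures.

0.883

k_BT = 8.617×10⁻⁵ × 1200 K = 0.10340 eV.
Eᵢ/kT = 0, 1.6151.
Z = Σ gᵢe^(−Eᵢ/kT) = 6·e^(−0) + 4·e^(−1.6151) = 6.0000 + 0.79548 = 6.7955.
P₀ = g₀ e^(−E₀/kT) / Z = 6.0000/6.7955 = 0.883.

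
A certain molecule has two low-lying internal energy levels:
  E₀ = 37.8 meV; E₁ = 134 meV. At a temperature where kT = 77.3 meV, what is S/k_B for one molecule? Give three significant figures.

Eᵢ/kT = 0.48900, 1.7335.
Z = Σ e^(−Eᵢ/kT) = e^(−0.48900) + e^(−1.7335) = 0.61324 + 0.17666 = 0.78990.
⟨E⟩ = Σ EᵢPᵢ = 59.315 meV.
S/k_B = ln Z + ⟨E⟩/kT = ln(0.78990) + 59.315/77.3 = -0.23585 + 0.76734 = 0.531.

0.531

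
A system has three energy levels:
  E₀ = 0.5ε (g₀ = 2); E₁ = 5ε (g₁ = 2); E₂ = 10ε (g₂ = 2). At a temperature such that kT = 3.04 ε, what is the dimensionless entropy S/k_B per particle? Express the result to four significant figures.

Eᵢ/kT = 0.164474, 1.64474, 3.28947.
Z = Σ gᵢe^(−Eᵢ/kT) = 2·e^(−0.164474) + 2·e^(−1.64474) + 2·e^(−3.28947) = 1.69668 + 0.386126 + 0.0745472 = 2.15735.
⟨E⟩ = Σ EᵢPᵢ = 1.63369 ε.
S/k_B = ln Z + ⟨E⟩/kT = ln(2.15735) + 1.63369/3.04 = 0.768881 + 0.537398 = 1.306.

1.306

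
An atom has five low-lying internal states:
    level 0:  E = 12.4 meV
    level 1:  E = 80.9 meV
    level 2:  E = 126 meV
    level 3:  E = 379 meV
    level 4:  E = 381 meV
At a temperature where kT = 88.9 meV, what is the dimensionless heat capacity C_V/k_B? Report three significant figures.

0.493

Eᵢ/kT = 0.13948, 0.91001, 1.4173, 4.2632, 4.2857.
Z = Σ e^(−Eᵢ/kT) = e^(−0.13948) + e^(−0.91001) + e^(−1.4173) + e^(−4.2632) + e^(−4.2857) = 0.86981 + 0.40252 + 0.24237 + 0.014077 + 0.013764 = 1.5425.
⟨E⟩ = 54.760 meV, ⟨E²⟩ = 6895.3 meV².
C_V/k_B = (⟨E²⟩ − ⟨E⟩²)/(kT)² = (6895.3 − 2998.7)/7903.2 = 0.493.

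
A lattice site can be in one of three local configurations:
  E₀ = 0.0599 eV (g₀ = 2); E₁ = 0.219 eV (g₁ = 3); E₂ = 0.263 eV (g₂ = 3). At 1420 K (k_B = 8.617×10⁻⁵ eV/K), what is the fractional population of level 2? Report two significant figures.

k_BT = 8.617×10⁻⁵ × 1420 K = 0.1224 eV.
Eᵢ/kT = 0.4894, 1.789, 2.149.
Z = Σ gᵢe^(−Eᵢ/kT) = 2·e^(−0.4894) + 3·e^(−1.789) + 3·e^(−2.149) = 1.226 + 0.5014 + 0.3498 = 2.077.
P₂ = g₂ e^(−E₂/kT) / Z = 0.3498/2.077 = 0.17.

0.17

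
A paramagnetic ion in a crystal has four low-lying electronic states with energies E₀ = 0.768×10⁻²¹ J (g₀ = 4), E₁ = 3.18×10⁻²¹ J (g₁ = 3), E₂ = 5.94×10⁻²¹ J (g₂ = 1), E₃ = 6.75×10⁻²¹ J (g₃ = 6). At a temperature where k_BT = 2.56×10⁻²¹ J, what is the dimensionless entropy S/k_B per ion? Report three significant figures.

2.24

Eᵢ/kT = 0.30000, 1.2422, 2.3203, 2.6367.
Z = Σ gᵢe^(−Eᵢ/kT) = 4·e^(−0.30000) + 3·e^(−1.2422) + 1·e^(−2.3203) + 6·e^(−2.6367) = 2.9633 + 0.86624 + 0.098244 + 0.42958 = 4.3574.
⟨E⟩ = Σ EᵢPᵢ = 1.9538 ×10⁻²¹ J.
S/k_B = ln Z + ⟨E⟩/kT = ln(4.3574) + 1.9538/2.56 = 1.4719 + 0.76320 = 2.24.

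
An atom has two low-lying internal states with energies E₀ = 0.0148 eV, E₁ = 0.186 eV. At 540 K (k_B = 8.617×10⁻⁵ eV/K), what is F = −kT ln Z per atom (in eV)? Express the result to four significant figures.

0.01364 eV

k_BT = 8.617×10⁻⁵ × 540 K = 0.0465318 eV.
Eᵢ/kT = 0.318062, 3.99727.
Z = Σ e^(−Eᵢ/kT) = e^(−0.318062) + e^(−3.99727) = 0.727558 + 0.0183657 = 0.745924.
F = −kT ln Z = −0.0465318 × ln(0.745924) = −0.0465318 × -0.293132 = 0.01364 eV.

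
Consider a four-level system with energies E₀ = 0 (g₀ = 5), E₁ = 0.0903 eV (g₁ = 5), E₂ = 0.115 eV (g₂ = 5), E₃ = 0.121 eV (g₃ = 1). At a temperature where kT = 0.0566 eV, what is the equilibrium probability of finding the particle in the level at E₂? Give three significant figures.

Eᵢ/kT = 0, 1.5954, 2.0318, 2.1378.
Z = Σ gᵢe^(−Eᵢ/kT) = 5·e^(−0) + 5·e^(−1.5954) + 5·e^(−2.0318) + 1·e^(−2.1378) = 5.0000 + 1.0141 + 0.65550 + 0.11791 = 6.7875.
P₂ = g₂ e^(−E₂/kT) / Z = 0.65550/6.7875 = 0.0966.

0.0966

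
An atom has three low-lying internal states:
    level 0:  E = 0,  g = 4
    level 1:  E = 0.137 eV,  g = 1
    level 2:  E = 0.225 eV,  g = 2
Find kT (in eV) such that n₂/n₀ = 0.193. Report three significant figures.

n₂/n₀ = (g₂/g₀) exp[−(E₂−E₀)/kT] = 0.193.
⇒ (E₂−E₀)/kT = ln((2/4)/0.193) = ln(2.5907) = 0.95193.
kT = 0.225 eV / 0.95193 = 0.236 eV.

0.236 eV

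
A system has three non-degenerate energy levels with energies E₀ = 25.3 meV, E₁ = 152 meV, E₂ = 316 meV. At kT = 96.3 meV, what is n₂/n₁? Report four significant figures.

n₂/n₁ = exp[−(E₂−E₁)/kT] = exp(−(164 meV)/(96.3 meV)) = exp(-1.70301) = 0.1821.

0.1821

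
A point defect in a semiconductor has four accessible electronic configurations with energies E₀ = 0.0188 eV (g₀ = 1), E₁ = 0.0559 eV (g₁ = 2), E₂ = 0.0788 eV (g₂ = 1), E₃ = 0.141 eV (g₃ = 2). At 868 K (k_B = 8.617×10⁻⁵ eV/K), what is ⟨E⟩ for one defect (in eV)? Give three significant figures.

0.0580 eV

k_BT = 8.617×10⁻⁵ × 868 K = 0.074796 eV.
Eᵢ/kT = 0.25135, 0.74737, 1.0535, 1.8851.
Z = Σ gᵢe^(−Eᵢ/kT) = 1·e^(−0.25135) + 2·e^(−0.74737) + 1·e^(−1.0535) + 2·e^(−1.8851) = 0.77775 + 0.94722 + 0.34872 + 0.30363 = 2.3773.
⟨E⟩ = Σ Eᵢ gᵢe^(−Eᵢ/kT) / Z = (0.0188·0.77775 + 0.0559·0.94722 + 0.0788·0.34872 + 0.141·0.30363) / 2.3773 = 0.0580 eV.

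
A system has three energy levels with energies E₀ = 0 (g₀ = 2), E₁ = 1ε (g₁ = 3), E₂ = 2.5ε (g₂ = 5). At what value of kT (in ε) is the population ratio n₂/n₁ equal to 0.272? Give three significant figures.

0.827 ε

n₂/n₁ = (g₂/g₁) exp[−(E₂−E₁)/kT] = 0.272.
⇒ (E₂−E₁)/kT = ln((5/3)/0.272) = ln(6.1275) = 1.8128.
kT = 1.5ε / 1.8128 = 0.827 ε.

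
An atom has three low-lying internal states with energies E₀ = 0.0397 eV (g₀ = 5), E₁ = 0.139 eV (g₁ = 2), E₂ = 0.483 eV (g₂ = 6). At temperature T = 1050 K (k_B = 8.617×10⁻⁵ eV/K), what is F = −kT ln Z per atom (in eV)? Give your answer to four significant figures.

k_BT = 8.617×10⁻⁵ × 1050 K = 0.0904785 eV.
Eᵢ/kT = 0.438778, 1.53628, 5.33828.
Z = Σ gᵢe^(−Eᵢ/kT) = 5·e^(−0.438778) + 2·e^(−1.53628) + 6·e^(−5.33828) = 3.22412 + 0.430360 + 0.0288248 = 3.68330.
F = −kT ln Z = −0.0904785 × ln(3.68330) = −0.0904785 × 1.30381 = -0.1180 eV.

-0.1180 eV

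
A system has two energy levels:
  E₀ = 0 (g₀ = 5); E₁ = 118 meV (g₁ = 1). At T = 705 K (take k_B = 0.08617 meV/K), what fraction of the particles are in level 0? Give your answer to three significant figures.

0.972

k_BT = 0.08617 × 705 K = 60.750 meV.
Eᵢ/kT = 0, 1.9424.
Z = Σ gᵢe^(−Eᵢ/kT) = 5·e^(−0) + 1·e^(−1.9424) = 5.0000 + 0.14336 = 5.1434.
P₀ = g₀ e^(−E₀/kT) / Z = 5.0000/5.1434 = 0.972.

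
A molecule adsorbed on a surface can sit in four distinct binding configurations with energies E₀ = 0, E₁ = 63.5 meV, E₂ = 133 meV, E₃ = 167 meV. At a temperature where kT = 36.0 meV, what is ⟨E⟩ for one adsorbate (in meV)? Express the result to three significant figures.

13.1 meV

Eᵢ/kT = 0, 1.7639, 3.6944, 4.6389.
Z = Σ e^(−Eᵢ/kT) = e^(−0) + e^(−1.7639) + e^(−3.6944) + e^(−4.6389) = 1.0000 + 0.17138 + 0.024862 + 0.0096683 = 1.2059.
⟨E⟩ = Σ Eᵢ e^(−Eᵢ/kT) / Z = (0·1.0000 + 63.5·0.17138 + 133·0.024862 + 167·0.0096683) / 1.2059 = 13.1 meV.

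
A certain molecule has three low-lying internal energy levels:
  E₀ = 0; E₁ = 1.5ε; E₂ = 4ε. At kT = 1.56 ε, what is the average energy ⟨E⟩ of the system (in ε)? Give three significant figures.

0.604 ε

Eᵢ/kT = 0, 0.96154, 2.5641.
Z = Σ e^(−Eᵢ/kT) = e^(−0) + e^(−0.96154) + e^(−2.5641) = 1.0000 + 0.38230 + 0.076988 = 1.4593.
⟨E⟩ = Σ Eᵢ e^(−Eᵢ/kT) / Z = (0·1.0000 + 1.5·0.38230 + 4·0.076988) / 1.4593 = 0.604 ε.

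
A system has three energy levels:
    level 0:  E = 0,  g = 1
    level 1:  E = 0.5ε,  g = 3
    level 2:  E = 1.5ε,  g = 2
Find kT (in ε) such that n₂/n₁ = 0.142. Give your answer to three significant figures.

n₂/n₁ = (g₂/g₁) exp[−(E₂−E₁)/kT] = 0.142.
⇒ (E₂−E₁)/kT = ln((2/3)/0.142) = ln(4.6948) = 1.5465.
kT = 1.0ε / 1.5465 = 0.647 ε.

0.647 ε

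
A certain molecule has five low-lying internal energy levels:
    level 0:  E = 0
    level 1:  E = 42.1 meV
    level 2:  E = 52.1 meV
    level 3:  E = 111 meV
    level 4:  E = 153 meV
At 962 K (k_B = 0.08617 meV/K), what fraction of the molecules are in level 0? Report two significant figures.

0.39

k_BT = 0.08617 × 962 K = 82.90 meV.
Eᵢ/kT = 0, 0.5078, 0.6285, 1.339, 1.846.
Z = Σ e^(−Eᵢ/kT) = e^(−0) + e^(−0.5078) + e^(−0.6285) + e^(−1.339) + e^(−1.846) = 1.000 + 0.6018 + 0.5334 + 0.2621 + 0.1579 = 2.555.
P₀ = e^(−E₀/kT) / Z = 1.000/2.555 = 0.39.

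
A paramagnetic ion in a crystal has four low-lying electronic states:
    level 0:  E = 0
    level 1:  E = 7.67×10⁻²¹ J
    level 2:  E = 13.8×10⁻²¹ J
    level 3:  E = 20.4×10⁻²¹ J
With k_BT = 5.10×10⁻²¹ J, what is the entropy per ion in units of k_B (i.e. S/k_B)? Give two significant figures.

Eᵢ/kT = 0, 1.504, 2.706, 4.000.
Z = Σ e^(−Eᵢ/kT) = e^(−0) + e^(−1.504) + e^(−2.706) + e^(−4.000) = 1.000 + 0.2222 + 0.06680 + 0.01832 = 1.307.
⟨E⟩ = Σ EᵢPᵢ = 2.295 ×10⁻²¹ J.
S/k_B = ln Z + ⟨E⟩/kT = ln(1.307) + 2.295/5.10 = 0.2677 + 0.4500 = 0.72.

0.72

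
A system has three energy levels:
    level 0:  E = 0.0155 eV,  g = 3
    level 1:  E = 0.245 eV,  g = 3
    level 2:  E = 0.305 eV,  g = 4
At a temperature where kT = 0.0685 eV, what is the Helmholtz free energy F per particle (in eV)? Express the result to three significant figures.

Eᵢ/kT = 0.22628, 3.5766, 4.4526.
Z = Σ gᵢe^(−Eᵢ/kT) = 3·e^(−0.22628) + 3·e^(−3.5766) + 4·e^(−4.4526) = 2.3925 + 0.083912 + 0.046593 = 2.5230.
F = −kT ln Z = −0.0685 × ln(2.5230) = −0.0685 × 0.92545 = -0.0634 eV.

-0.0634 eV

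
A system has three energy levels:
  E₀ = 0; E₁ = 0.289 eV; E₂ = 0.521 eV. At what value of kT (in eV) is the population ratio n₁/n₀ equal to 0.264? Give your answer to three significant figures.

0.217 eV

n₁/n₀ = exp[−(E₁−E₀)/kT] = 0.264.
⇒ (E₁−E₀)/kT = ln(1/0.264) = ln(3.7879) = 1.3318.
kT = 0.289 eV / 1.3318 = 0.217 eV.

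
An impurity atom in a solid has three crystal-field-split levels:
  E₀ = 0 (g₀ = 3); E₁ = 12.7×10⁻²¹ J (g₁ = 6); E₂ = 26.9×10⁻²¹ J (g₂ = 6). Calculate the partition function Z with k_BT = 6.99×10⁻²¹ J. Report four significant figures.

Z = 4.103

Eᵢ/kT = 0, 1.81688, 3.84835.
Z = Σ gᵢe^(−Eᵢ/kT) = 3·e^(−0) + 6·e^(−1.81688) + 6·e^(−3.84835) = 3.00000 + 0.975192 + 0.127889 = 4.10308.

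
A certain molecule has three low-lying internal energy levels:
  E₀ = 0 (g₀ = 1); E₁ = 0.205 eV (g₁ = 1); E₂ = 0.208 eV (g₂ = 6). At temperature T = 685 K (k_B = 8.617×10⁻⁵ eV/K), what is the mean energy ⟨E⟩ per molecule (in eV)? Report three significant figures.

0.0357 eV

k_BT = 8.617×10⁻⁵ × 685 K = 0.059026 eV.
Eᵢ/kT = 0, 3.4730, 3.5239.
Z = Σ gᵢe^(−Eᵢ/kT) = 1·e^(−0) + 1·e^(−3.4730) + 6·e^(−3.5239) = 1.0000 + 0.031024 + 0.17691 = 1.2079.
⟨E⟩ = Σ Eᵢ gᵢe^(−Eᵢ/kT) / Z = (0·1.0000 + 0.205·0.031024 + 0.208·0.17691) / 1.2079 = 0.0357 eV.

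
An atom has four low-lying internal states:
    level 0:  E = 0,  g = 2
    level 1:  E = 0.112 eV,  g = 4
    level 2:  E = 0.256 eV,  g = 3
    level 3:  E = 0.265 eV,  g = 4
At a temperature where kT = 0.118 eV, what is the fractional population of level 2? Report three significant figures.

0.0794

Eᵢ/kT = 0, 0.94915, 2.1695, 2.2458.
Z = Σ gᵢe^(−Eᵢ/kT) = 2·e^(−0) + 4·e^(−0.94915) + 3·e^(−2.1695) + 4·e^(−2.2458) = 2.0000 + 1.5483 + 0.34270 + 0.42337 = 4.3144.
P₂ = g₂ e^(−E₂/kT) / Z = 0.34270/4.3144 = 0.0794.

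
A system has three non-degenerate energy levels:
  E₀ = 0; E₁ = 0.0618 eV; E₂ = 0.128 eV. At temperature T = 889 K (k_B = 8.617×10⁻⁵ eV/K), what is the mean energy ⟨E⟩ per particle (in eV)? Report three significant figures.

0.0316 eV

k_BT = 8.617×10⁻⁵ × 889 K = 0.076605 eV.
Eᵢ/kT = 0, 0.80674, 1.6709.
Z = Σ e^(−Eᵢ/kT) = e^(−0) + e^(−0.80674) + e^(−1.6709) = 1.0000 + 0.44631 + 0.18808 = 1.6344.
⟨E⟩ = Σ Eᵢ e^(−Eᵢ/kT) / Z = (0·1.0000 + 0.0618·0.44631 + 0.128·0.18808) / 1.6344 = 0.0316 eV.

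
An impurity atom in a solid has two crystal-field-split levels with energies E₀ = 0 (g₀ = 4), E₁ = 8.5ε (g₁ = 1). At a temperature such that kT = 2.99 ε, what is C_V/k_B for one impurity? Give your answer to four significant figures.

0.1144

Eᵢ/kT = 0, 2.84281.
Z = Σ gᵢe^(−Eᵢ/kT) = 4·e^(−0) + 1·e^(−2.84281) = 4.00000 + 0.0582617 = 4.05826.
⟨E⟩ = 0.122029 ε, ⟨E²⟩ = 1.03724 ε².
C_V/k_B = (⟨E²⟩ − ⟨E⟩²)/(kT)² = (1.03724 − 0.0148911)/8.94010 = 0.1144.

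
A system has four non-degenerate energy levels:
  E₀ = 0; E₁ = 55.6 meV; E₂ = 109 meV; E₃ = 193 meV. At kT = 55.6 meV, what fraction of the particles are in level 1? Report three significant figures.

0.239

Eᵢ/kT = 0, 1.0000, 1.9604, 3.4712.
Z = Σ e^(−Eᵢ/kT) = e^(−0) + e^(−1.0000) + e^(−1.9604) + e^(−3.4712) = 1.0000 + 0.36788 + 0.14080 + 0.031080 = 1.5398.
P₁ = e^(−E₁/kT) / Z = 0.36788/1.5398 = 0.239.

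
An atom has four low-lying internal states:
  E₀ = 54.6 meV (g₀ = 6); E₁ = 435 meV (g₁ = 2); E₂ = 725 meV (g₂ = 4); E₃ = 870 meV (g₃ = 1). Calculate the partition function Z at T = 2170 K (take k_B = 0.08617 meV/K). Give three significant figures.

k_BT = 0.08617 × 2170 K = 186.99 meV.
Eᵢ/kT = 0.29199, 2.3263, 3.8772, 4.6527.
Z = Σ gᵢe^(−Eᵢ/kT) = 6·e^(−0.29199) + 2·e^(−2.3263) + 4·e^(−3.8772) + 1·e^(−4.6527) = 4.4807 + 0.19531 + 0.082835 + 0.0095358 = 4.7684.

Z = 4.77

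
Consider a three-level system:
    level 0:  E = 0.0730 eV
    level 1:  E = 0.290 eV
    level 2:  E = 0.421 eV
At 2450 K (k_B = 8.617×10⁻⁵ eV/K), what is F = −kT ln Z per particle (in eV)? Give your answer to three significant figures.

k_BT = 8.617×10⁻⁵ × 2450 K = 0.21112 eV.
Eᵢ/kT = 0.34577, 1.3736, 1.9941.
Z = Σ e^(−Eᵢ/kT) = e^(−0.34577) + e^(−1.3736) + e^(−1.9941) = 0.70768 + 0.25319 + 0.13614 = 1.0970.
F = −kT ln Z = −0.21112 × ln(1.0970) = −0.21112 × 0.092579 = -0.0195 eV.

-0.0195 eV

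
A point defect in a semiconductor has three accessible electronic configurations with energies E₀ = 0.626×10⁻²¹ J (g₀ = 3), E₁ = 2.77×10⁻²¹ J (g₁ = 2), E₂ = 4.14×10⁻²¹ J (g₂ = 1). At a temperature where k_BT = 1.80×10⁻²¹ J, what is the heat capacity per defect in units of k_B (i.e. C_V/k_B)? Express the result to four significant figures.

Eᵢ/kT = 0.347778, 1.53889, 2.30000.
Z = Σ gᵢe^(−Eᵢ/kT) = 3·e^(−0.347778) + 2·e^(−1.53889) + 1·e^(−2.30000) = 2.11877 + 0.429238 + 0.100259 = 2.64827.
⟨E⟩ = 1.10654, ⟨E²⟩ = 2.20604.
C_V/k_B = (⟨E²⟩ − ⟨E⟩²)/(kT)² = (2.20604 − 1.22443)/3.24000 = 0.3030.

0.3030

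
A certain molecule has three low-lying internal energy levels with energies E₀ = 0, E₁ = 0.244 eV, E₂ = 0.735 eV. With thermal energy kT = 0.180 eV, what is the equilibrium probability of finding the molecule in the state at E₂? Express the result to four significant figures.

0.01322

Eᵢ/kT = 0, 1.35556, 4.08333.
Z = Σ e^(−Eᵢ/kT) = e^(−0) + e^(−1.35556) + e^(−4.08333) = 1.00000 + 0.257803 + 0.0168513 = 1.27465.
P₂ = e^(−E₂/kT) / Z = 0.0168513/1.27465 = 0.01322.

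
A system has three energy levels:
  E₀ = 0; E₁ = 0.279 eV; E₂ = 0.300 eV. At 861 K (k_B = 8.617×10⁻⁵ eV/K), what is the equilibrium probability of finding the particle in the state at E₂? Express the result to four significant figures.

k_BT = 8.617×10⁻⁵ × 861 K = 0.0741924 eV.
Eᵢ/kT = 0, 3.76049, 4.04354.
Z = Σ e^(−Eᵢ/kT) = e^(−0) + e^(−3.76049) + e^(−4.04354) = 1.00000 + 0.0232723 + 0.0175353 = 1.04081.
P₂ = e^(−E₂/kT) / Z = 0.0175353/1.04081 = 0.01685.

0.01685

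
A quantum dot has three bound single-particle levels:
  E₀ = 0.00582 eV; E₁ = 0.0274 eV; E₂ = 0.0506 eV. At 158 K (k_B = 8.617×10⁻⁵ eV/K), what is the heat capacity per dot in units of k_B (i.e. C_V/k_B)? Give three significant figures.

0.609

k_BT = 8.617×10⁻⁵ × 158 K = 0.013615 eV.
Eᵢ/kT = 0.42747, 2.0125, 3.7165.
Z = Σ e^(−Eᵢ/kT) = e^(−0.42747) + e^(−2.0125) + e^(−3.7165) = 0.65216 + 0.13365 + 0.024319 = 0.81013.
⟨E⟩ = 0.010724 eV, ⟨E²⟩ = 0.00022798 eV².
C_V/k_B = (⟨E²⟩ − ⟨E⟩²)/(kT)² = (0.00022798 − 0.00011500)/0.00018537 = 0.609.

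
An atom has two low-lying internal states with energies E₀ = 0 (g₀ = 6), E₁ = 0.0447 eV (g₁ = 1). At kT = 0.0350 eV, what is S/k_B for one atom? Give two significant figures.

Eᵢ/kT = 0, 1.277.
Z = Σ gᵢe^(−Eᵢ/kT) = 6·e^(−0) + 1·e^(−1.277) = 6.000 + 0.2789 = 6.279.
⟨E⟩ = Σ EᵢPᵢ = 0.001985 eV.
S/k_B = ln Z + ⟨E⟩/kT = ln(6.279) + 0.001985/0.0350 = 1.837 + 0.05671 = 1.9.

1.9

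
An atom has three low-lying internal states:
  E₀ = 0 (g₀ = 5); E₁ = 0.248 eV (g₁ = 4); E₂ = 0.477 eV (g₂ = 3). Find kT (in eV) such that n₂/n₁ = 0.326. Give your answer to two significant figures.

0.27 eV

n₂/n₁ = (g₂/g₁) exp[−(E₂−E₁)/kT] = 0.326.
⇒ (E₂−E₁)/kT = ln((3/4)/0.326) = ln(2.301) = 0.8333.
kT = 0.229 eV / 0.8333 = 0.27 eV.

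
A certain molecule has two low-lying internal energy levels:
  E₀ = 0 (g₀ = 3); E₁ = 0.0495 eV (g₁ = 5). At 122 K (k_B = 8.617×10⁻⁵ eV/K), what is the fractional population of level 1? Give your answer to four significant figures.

0.01481

k_BT = 8.617×10⁻⁵ × 122 K = 0.0105127 eV.
Eᵢ/kT = 0, 4.70859.
Z = Σ gᵢe^(−Eᵢ/kT) = 3·e^(−0) + 5·e^(−4.70859) = 3.00000 + 0.0450874 = 3.04509.
P₁ = g₁ e^(−E₁/kT) / Z = 0.0450874/3.04509 = 0.01481.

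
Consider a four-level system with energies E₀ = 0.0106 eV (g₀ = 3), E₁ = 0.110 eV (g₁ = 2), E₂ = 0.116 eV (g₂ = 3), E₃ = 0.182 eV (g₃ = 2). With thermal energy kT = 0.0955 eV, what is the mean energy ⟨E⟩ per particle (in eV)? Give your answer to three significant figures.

Eᵢ/kT = 0.11099, 1.1518, 1.2147, 1.9058.
Z = Σ gᵢe^(−Eᵢ/kT) = 3·e^(−0.11099) + 2·e^(−1.1518) + 3·e^(−1.2147) + 2·e^(−1.9058) = 2.6848 + 0.63213 + 0.89040 + 0.29741 = 4.5047.
⟨E⟩ = Σ Eᵢ gᵢe^(−Eᵢ/kT) / Z = (0.0106·2.6848 + 0.110·0.63213 + 0.116·0.89040 + 0.182·0.29741) / 4.5047 = 0.0567 eV.

0.0567 eV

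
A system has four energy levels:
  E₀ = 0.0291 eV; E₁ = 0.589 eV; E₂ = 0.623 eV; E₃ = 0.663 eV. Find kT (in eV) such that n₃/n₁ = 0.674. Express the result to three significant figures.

0.188 eV

n₃/n₁ = exp[−(E₃−E₁)/kT] = 0.674.
⇒ (E₃−E₁)/kT = ln(1/0.674) = ln(1.4837) = 0.39454.
kT = 0.074 eV / 0.39454 = 0.188 eV.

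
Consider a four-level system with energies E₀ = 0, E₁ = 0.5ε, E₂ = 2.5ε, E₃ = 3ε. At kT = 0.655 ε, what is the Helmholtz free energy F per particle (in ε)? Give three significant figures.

Eᵢ/kT = 0, 0.76336, 3.8168, 4.5802.
Z = Σ e^(−Eᵢ/kT) = e^(−0) + e^(−0.76336) + e^(−3.8168) + e^(−4.5802) = 1.0000 + 0.46610 + 0.021998 + 0.010253 = 1.4984.
F = −kT ln Z = −0.655 × ln(1.4984) = −0.655 × 0.40440 = -0.265 ε.

-0.265 ε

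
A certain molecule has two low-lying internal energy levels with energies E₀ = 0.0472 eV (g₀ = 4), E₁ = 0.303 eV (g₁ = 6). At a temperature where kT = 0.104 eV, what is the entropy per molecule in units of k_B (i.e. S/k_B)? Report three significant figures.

Eᵢ/kT = 0.45385, 2.9135.
Z = Σ gᵢe^(−Eᵢ/kT) = 4·e^(−0.45385) + 6·e^(−2.9135) = 2.5407 + 0.32571 = 2.8664.
⟨E⟩ = Σ EᵢPᵢ = 0.076267 eV.
S/k_B = ln Z + ⟨E⟩/kT = ln(2.8664) + 0.076267/0.104 = 1.0531 + 0.73334 = 1.79.

1.79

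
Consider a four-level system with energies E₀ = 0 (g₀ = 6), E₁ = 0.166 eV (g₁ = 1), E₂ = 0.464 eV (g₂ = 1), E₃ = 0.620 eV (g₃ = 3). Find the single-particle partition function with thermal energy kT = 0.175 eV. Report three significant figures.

Eᵢ/kT = 0, 0.94857, 2.6514, 3.5429.
Z = Σ gᵢe^(−Eᵢ/kT) = 6·e^(−0) + 1·e^(−0.94857) + 1·e^(−2.6514) + 3·e^(−3.5429) = 6.0000 + 0.38729 + 0.070552 + 0.086788 = 6.5446.

Z = 6.54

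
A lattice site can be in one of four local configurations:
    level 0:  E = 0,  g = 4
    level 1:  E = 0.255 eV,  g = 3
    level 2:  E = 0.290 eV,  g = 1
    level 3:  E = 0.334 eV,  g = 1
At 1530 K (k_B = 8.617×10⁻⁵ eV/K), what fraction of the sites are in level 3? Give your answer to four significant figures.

k_BT = 8.617×10⁻⁵ × 1530 K = 0.131840 eV.
Eᵢ/kT = 0, 1.93416, 2.19964, 2.53337.
Z = Σ gᵢe^(−Eᵢ/kT) = 4·e^(−0) + 3·e^(−1.93416) + 1·e^(−2.19964) + 1·e^(−2.53337) = 4.00000 + 0.433637 + 0.110843 + 0.0793910 = 4.62387.
P₃ = g₃ e^(−E₃/kT) / Z = 0.0793910/4.62387 = 0.01717.

0.01717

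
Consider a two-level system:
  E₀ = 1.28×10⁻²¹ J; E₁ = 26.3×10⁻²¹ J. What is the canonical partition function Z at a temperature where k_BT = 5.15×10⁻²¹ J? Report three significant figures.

Eᵢ/kT = 0.24854, 5.1068.
Z = Σ e^(−Eᵢ/kT) = e^(−0.24854) + e^(−5.1068) = 0.77994 + 0.0060554 = 0.78600.

Z = 0.786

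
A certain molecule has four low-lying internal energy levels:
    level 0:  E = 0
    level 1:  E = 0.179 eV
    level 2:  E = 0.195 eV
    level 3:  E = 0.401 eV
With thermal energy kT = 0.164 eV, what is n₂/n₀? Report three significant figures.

0.305

n₂/n₀ = exp[−(E₂−E₀)/kT] = exp(−(0.195 eV)/(0.164 eV)) = exp(-1.1890) = 0.305.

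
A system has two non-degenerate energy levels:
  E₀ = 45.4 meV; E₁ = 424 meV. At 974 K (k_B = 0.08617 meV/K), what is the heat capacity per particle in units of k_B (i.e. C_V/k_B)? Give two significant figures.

k_BT = 0.08617 × 974 K = 83.93 meV.
Eᵢ/kT = 0.5409, 5.052.
Z = Σ e^(−Eᵢ/kT) = e^(−0.5409) + e^(−5.052) = 0.5822 + 0.006397 = 0.5886.
⟨E⟩ = 49.51 meV, ⟨E²⟩ = 3993 meV².
C_V/k_B = (⟨E²⟩ − ⟨E⟩²)/(kT)² = (3993 − 2451)/7044 = 0.22.

0.22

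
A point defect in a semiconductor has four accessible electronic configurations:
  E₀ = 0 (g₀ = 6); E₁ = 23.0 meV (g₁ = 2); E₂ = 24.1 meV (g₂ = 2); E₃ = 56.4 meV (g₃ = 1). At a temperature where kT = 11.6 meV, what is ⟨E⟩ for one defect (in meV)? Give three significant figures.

Eᵢ/kT = 0, 1.9828, 2.0776, 4.8621.
Z = Σ gᵢe^(−Eᵢ/kT) = 6·e^(−0) + 2·e^(−1.9828) + 2·e^(−2.0776) + 1·e^(−4.8621) = 6.0000 + 0.27537 + 0.25046 + 0.0077342 = 6.5336.
⟨E⟩ = Σ Eᵢ gᵢe^(−Eᵢ/kT) / Z = (0·6.0000 + 23.0·0.27537 + 24.1·0.25046 + 56.4·0.0077342) / 6.5336 = 1.96 meV.

1.96 meV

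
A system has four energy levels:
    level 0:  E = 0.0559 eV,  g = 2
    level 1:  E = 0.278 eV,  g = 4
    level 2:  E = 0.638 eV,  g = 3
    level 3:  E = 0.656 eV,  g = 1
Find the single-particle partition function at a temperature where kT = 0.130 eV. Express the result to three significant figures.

Eᵢ/kT = 0.43000, 2.1385, 4.9077, 5.0462.
Z = Σ gᵢe^(−Eᵢ/kT) = 2·e^(−0.43000) + 4·e^(−2.1385) + 3·e^(−4.9077) + 1·e^(−5.0462) = 1.3010 + 0.47133 + 0.022168 + 0.0064337 = 1.8009.

Z = 1.80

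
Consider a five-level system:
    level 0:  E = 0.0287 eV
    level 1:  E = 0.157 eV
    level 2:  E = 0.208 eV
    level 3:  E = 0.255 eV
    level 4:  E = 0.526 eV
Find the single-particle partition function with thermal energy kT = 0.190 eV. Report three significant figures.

Eᵢ/kT = 0.15105, 0.82632, 1.0947, 1.3421, 2.7684.
Z = Σ e^(−Eᵢ/kT) = e^(−0.15105) + e^(−0.82632) + e^(−1.0947) + e^(−1.3421) + e^(−2.7684) = 0.85980 + 0.43766 + 0.33464 + 0.26130 + 0.062762 = 1.9562.

Z = 1.96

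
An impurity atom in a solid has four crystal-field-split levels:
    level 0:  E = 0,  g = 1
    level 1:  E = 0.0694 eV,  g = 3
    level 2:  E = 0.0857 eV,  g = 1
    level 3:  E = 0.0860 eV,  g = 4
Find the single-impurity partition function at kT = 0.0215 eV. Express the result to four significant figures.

Eᵢ/kT = 0, 3.22791, 3.98605, 4.00000.
Z = Σ gᵢe^(−Eᵢ/kT) = 1·e^(−0) + 3·e^(−3.22791) + 1·e^(−3.98605) + 4·e^(−4.00000) = 1.00000 + 0.118921 + 0.0185729 + 0.0732626 = 1.21076.

Z = 1.211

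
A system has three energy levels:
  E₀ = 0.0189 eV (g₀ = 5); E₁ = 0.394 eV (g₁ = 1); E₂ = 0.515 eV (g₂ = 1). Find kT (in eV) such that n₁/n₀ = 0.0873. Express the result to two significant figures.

0.45 eV

n₁/n₀ = (g₁/g₀) exp[−(E₁−E₀)/kT] = 0.0873.
⇒ (E₁−E₀)/kT = ln((1/5)/0.0873) = ln(2.291) = 0.8290.
kT = 0.3751 eV / 0.8290 = 0.45 eV.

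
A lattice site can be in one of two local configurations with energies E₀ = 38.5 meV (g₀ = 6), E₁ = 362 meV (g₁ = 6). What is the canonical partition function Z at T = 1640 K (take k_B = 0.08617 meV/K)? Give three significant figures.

k_BT = 0.08617 × 1640 K = 141.32 meV.
Eᵢ/kT = 0.27243, 2.5616.
Z = Σ gᵢe^(−Eᵢ/kT) = 6·e^(−0.27243) + 6·e^(−2.5616) = 4.5692 + 0.46309 = 5.0323.

Z = 5.03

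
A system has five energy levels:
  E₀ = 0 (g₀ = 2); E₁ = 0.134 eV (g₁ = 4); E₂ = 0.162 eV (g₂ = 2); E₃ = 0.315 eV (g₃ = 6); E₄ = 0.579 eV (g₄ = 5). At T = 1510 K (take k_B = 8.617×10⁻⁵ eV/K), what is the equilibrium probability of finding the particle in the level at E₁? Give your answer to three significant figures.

k_BT = 8.617×10⁻⁵ × 1510 K = 0.13012 eV.
Eᵢ/kT = 0, 1.0298, 1.2450, 2.4208, 4.4497.
Z = Σ gᵢe^(−Eᵢ/kT) = 2·e^(−0) + 4·e^(−1.0298) + 2·e^(−1.2450) + 6·e^(−2.4208) + 5·e^(−4.4497) = 2.0000 + 1.4283 + 0.57588 + 0.53310 + 0.058410 = 4.5957.
P₁ = g₁ e^(−E₁/kT) / Z = 1.4283/4.5957 = 0.311.

0.311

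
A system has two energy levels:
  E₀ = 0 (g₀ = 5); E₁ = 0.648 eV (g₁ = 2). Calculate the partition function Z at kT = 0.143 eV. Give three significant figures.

Z = 5.02

Eᵢ/kT = 0, 4.5315.
Z = Σ gᵢe^(−Eᵢ/kT) = 5·e^(−0) + 2·e^(−4.5315) = 5.0000 + 0.021529 = 5.0215.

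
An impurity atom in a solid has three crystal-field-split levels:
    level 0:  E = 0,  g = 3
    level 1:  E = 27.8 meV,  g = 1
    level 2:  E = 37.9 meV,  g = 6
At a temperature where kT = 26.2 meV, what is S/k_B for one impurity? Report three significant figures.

2.07

Eᵢ/kT = 0, 1.0611, 1.4466.
Z = Σ gᵢe^(−Eᵢ/kT) = 3·e^(−0) + 1·e^(−1.0611) + 6·e^(−1.4466) = 3.0000 + 0.34607 + 1.4122 = 4.7583.
⟨E⟩ = Σ EᵢPᵢ = 13.270 meV.
S/k_B = ln Z + ⟨E⟩/kT = ln(4.7583) + 13.270/26.2 = 1.5599 + 0.50649 = 2.07.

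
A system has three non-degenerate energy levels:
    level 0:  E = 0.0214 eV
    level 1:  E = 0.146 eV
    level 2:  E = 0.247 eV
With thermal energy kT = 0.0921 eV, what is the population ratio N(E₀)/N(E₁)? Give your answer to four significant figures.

3.869

n₀/n₁ = exp[−(E₀−E₁)/kT] = exp(−(-0.1246 eV)/(0.0921 eV)) = exp(1.35288) = 3.869.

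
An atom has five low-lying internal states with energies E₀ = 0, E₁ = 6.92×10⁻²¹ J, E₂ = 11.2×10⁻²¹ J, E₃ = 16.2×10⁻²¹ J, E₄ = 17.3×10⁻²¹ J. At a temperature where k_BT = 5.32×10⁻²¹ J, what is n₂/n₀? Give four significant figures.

n₂/n₀ = exp[−(E₂−E₀)/kT] = exp(−(11.2 ×10⁻²¹ J)/(5.32 ×10⁻²¹ J)) = exp(-2.10526) = 0.1218.

0.1218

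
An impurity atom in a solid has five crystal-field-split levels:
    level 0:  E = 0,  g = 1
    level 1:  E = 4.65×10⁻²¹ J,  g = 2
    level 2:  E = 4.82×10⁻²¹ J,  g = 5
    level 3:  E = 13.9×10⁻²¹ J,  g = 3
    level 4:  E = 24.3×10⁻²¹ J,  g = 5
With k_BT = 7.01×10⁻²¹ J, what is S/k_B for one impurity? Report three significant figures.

Eᵢ/kT = 0, 0.66334, 0.68759, 1.9829, 3.4665.
Z = Σ gᵢe^(−Eᵢ/kT) = 1·e^(−0) + 2·e^(−0.66334) + 5·e^(−0.68759) + 3·e^(−1.9829) + 5·e^(−3.4665) = 1.0000 + 1.0303 + 2.5139 + 0.41301 + 0.15613 = 5.1133.
⟨E⟩ = Σ EᵢPᵢ = 5.1714 ×10⁻²¹ J.
S/k_B = ln Z + ⟨E⟩/kT = ln(5.1133) + 5.1714/7.01 = 1.6318 + 0.73772 = 2.37.

2.37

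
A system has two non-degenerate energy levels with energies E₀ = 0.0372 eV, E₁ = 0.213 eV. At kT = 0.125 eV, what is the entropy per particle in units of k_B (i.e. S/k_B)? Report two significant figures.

0.50

Eᵢ/kT = 0.2976, 1.704.
Z = Σ e^(−Eᵢ/kT) = e^(−0.2976) + e^(−1.704) = 0.7426 + 0.1820 = 0.9246.
⟨E⟩ = Σ EᵢPᵢ = 0.07180 eV.
S/k_B = ln Z + ⟨E⟩/kT = ln(0.9246) + 0.07180/0.125 = -0.07839 + 0.5744 = 0.50.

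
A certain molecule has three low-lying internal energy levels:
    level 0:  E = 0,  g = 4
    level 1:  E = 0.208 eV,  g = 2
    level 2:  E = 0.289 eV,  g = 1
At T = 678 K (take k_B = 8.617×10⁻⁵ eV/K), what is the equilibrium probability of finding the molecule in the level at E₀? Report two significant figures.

k_BT = 8.617×10⁻⁵ × 678 K = 0.05842 eV.
Eᵢ/kT = 0, 3.560, 4.947.
Z = Σ gᵢe^(−Eᵢ/kT) = 4·e^(−0) + 2·e^(−3.560) + 1·e^(−4.947) = 4.000 + 0.05688 + 0.007105 = 4.064.
P₀ = g₀ e^(−E₀/kT) / Z = 4.000/4.064 = 0.98.

0.98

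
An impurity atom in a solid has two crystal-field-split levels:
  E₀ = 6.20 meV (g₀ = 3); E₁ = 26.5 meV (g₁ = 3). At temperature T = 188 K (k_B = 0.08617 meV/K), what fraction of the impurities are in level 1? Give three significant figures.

0.222

k_BT = 0.08617 × 188 K = 16.200 meV.
Eᵢ/kT = 0.38272, 1.6358.
Z = Σ gᵢe^(−Eᵢ/kT) = 3·e^(−0.38272) + 3·e^(−1.6358) = 2.0460 + 0.58439 = 2.6304.
P₁ = g₁ e^(−E₁/kT) / Z = 0.58439/2.6304 = 0.222.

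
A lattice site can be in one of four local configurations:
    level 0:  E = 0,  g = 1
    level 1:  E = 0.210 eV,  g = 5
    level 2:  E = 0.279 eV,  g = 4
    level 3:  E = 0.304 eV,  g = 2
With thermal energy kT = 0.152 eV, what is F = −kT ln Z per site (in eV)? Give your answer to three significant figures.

Eᵢ/kT = 0, 1.3816, 1.8355, 2.0000.
Z = Σ gᵢe^(−Eᵢ/kT) = 1·e^(−0) + 5·e^(−1.3816) + 4·e^(−1.8355) + 2·e^(−2.0000) = 1.0000 + 1.2559 + 0.63813 + 0.27067 = 3.1647.
F = −kT ln Z = −0.152 × ln(3.1647) = −0.152 × 1.1521 = -0.175 eV.

-0.175 eV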